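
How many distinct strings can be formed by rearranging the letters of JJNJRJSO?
8! / (4! × 1! × 1! × 1! × 1!) = 1680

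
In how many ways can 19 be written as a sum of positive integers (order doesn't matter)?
Pentagonal recurrence p(n) = p(n-1) + p(n-2) - p(n-5) - p(n-7) + p(n-12) + p(n-15) - ... gives p(0..18) = 1, 1, 2, 3, 5, 7, 11, 15, 22, 30, 42, 56, 77, 101, 135, 176, 231, 297, 385. p(19) = p(18) + p(17) - p(14) - p(12) + p(7) + p(4) = 385 + 297 - 135 - 77 + 15 + 5 = 490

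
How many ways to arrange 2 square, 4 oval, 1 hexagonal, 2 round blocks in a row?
9! / (2! × 4! × 1! × 2!) = 3780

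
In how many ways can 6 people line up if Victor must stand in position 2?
Fix one position: (6-1)! = 120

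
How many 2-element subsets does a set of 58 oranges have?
C(58,2) = 58!/(2!×56!) = 1653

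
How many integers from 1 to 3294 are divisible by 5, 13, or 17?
⌊3294/5⌋+⌊3294/13⌋+⌊3294/17⌋ - ⌊3294/65⌋-⌊3294/85⌋-⌊3294/221⌋ + ⌊3294/1105⌋ = 658+253+193 - 50-38-14 + 2 = 1004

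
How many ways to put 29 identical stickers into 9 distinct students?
C(29+9-1, 9-1) = C(37, 8) = 38608020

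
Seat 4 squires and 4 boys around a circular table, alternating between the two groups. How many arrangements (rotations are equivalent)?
Fix one of the squires: (4-1)! ways for the remaining squires, × 4! ways for the boys = 6 × 24 = 144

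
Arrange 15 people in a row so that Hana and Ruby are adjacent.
Treat as block: (15-1)! × 2! = 87178291200 × 2 = 174356582400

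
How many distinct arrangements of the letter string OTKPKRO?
7! / (1! × 1! × 2! × 1! × 2!) = 1260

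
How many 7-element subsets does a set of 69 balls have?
C(69,7) = 69!/(7!×62!) = 1078897248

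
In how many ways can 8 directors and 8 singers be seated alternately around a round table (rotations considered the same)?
Fix one of the directors: (8-1)! ways for the remaining directors, × 8! ways for the singers = 5040 × 40320 = 203212800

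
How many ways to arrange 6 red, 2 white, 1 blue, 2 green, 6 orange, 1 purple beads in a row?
18! / (6! × 2! × 1! × 2! × 6! × 1!) = 3087564480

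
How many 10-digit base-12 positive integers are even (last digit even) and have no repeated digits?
Last∈{0,2,4,6,8,10}. Last=0: 19958400. Last nonzero: 5×10×P(10,8) = 90720000. Total = 110678400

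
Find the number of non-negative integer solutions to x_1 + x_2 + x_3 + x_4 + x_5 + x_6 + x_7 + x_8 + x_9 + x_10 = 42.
C(42+10-1, 10-1) = C(51, 9) = 3042312350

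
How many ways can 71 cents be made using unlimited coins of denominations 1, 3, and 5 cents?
Coefficient of x^71 in 1/(1-x^1) · 1/(1-x^3) · 1/(1-x^5). Case on j = number of 5-cent coins (j = 0..14); remainder r = 71 - 5j is made from {1,3} in ⌊r/3⌋+1 ways. r = 71, 66, 61, 56, 51, 46, 41, 36, 31, 26, 21, 16, 11, 6, 1 → 24 + 23 + 21 + 19 + 18 + 16 + 14 + 13 + 11 + 9 + 8 + 6 + 4 + 3 + 1 = 190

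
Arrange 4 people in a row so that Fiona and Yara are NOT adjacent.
Total - adjacent = 4! - (4-1)!×2 = 24 - 12 = 12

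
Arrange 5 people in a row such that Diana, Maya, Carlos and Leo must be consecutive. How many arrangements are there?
Treat the 4 as one block: (5-4+1)! × 4! = 2 × 24 = 48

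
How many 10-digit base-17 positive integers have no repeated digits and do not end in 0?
Last digit: 16 nonzero choices. First digit: 15 (nonzero, ≠last). Middle 8: P(15,8) = 259459200. Total = 62270208000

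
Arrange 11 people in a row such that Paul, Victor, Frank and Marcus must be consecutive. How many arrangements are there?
Treat the 4 as one block: (11-4+1)! × 4! = 40320 × 24 = 967680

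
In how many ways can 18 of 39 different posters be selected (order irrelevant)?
C(39,18) = 39!/(18!×21!) = 62359143990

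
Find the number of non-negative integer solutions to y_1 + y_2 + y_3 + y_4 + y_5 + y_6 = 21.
C(21+6-1, 6-1) = C(26, 5) = 65780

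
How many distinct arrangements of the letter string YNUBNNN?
7! / (1! × 4! × 1! × 1!) = 210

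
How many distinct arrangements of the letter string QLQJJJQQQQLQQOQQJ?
17! / (4! × 1! × 2! × 10!) = 2042040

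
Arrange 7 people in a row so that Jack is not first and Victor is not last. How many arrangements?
By inclusion-exclusion: 7! - 2×(7-1)! + (7-2)! = 5040 - 1440 + 120 = 3720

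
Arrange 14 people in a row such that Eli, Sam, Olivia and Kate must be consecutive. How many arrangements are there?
Treat the 4 as one block: (14-4+1)! × 4! = 39916800 × 24 = 958003200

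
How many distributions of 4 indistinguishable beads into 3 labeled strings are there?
C(4+3-1, 3-1) = C(6, 2) = 15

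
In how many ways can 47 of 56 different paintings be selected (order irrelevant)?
C(56,47) = 56!/(47!×9!) = 7575968400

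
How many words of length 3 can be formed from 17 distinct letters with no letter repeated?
P(17,3) = 17!/(17-3)! = 4080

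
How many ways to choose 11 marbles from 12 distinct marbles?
C(12,11) = 12!/(11!×1!) = 12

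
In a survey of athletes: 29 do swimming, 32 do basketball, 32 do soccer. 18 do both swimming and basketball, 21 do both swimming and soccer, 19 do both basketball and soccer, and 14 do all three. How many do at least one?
|A∪B∪C| = 29+32+32-18-21-19+14 = 49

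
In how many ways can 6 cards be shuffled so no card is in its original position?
!6 = Σ_{j=0}^{6} (-1)^j·6!/j! = 720 - 720 + 360 - 120 + 30 - 6 + 1 = 265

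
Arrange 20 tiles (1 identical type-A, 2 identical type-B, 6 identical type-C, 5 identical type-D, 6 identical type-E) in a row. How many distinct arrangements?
20! / (1! × 2! × 6! × 5! × 6!) = 19554575040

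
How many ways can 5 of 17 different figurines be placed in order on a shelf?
P(17,5) = 17!/(17-5)! = 742560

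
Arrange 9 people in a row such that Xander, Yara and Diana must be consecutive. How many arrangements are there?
Treat the 3 as one block: (9-3+1)! × 3! = 5040 × 6 = 30240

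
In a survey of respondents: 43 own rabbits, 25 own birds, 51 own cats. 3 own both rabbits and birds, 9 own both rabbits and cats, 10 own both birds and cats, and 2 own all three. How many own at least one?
|A∪B∪C| = 43+25+51-3-9-10+2 = 99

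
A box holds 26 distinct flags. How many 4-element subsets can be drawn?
C(26,4) = 26!/(4!×22!) = 14950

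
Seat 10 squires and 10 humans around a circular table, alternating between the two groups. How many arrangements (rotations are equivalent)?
Fix one of the squires: (10-1)! ways for the remaining squires, × 10! ways for the humans = 362880 × 3628800 = 1316818944000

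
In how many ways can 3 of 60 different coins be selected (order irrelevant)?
C(60,3) = 60!/(3!×57!) = 34220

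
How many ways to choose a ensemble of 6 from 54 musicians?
C(54,6) = 54!/(6!×48!) = 25827165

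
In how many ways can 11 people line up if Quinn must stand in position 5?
Fix one position: (11-1)! = 3628800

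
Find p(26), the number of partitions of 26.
Pentagonal recurrence p(n) = p(n-1) + p(n-2) - p(n-5) - p(n-7) + p(n-12) + p(n-15) - ... gives p(0..25) = 1, 1, 2, 3, 5, 7, 11, 15, 22, 30, 42, 56, 77, 101, 135, 176, 231, 297, 385, 490, 627, 792, 1002, 1255, 1575, 1958. p(26) = p(25) + p(24) - p(21) - p(19) + p(14) + p(11) - p(4) - p(0) = 1958 + 1575 - 792 - 490 + 135 + 56 - 5 - 1 = 2436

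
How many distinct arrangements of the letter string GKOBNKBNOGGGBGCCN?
17! / (3! × 2! × 5! × 3! × 2! × 2!) = 10291881600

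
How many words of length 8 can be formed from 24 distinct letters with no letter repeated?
P(24,8) = 24!/(24-8)! = 29654190720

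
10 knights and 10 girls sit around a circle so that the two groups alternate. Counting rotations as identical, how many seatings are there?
Fix one of the knights: (10-1)! ways for the remaining knights, × 10! ways for the girls = 362880 × 3628800 = 1316818944000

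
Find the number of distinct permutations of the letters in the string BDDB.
4! / (2! × 2!) = 6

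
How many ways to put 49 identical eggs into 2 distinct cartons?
C(49+2-1, 2-1) = C(50, 1) = 50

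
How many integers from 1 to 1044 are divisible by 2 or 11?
⌊1044/2⌋ + ⌊1044/11⌋ - ⌊1044/22⌋ = 522 + 94 - 47 = 569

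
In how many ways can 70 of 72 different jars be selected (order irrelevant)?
C(72,70) = 72!/(70!×2!) = 2556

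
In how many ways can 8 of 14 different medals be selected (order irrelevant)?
C(14,8) = 14!/(8!×6!) = 3003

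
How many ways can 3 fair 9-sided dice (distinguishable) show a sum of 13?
Coefficient of x^13 in (x + x² + ... + x^9)^3. By inclusion-exclusion on dice exceeding 9: Σ_j (-1)^j C(3,j)·C(13-1-9j, 2) = C(3,0)·C(12,2) - C(3,1)·C(3,2) = 1·66 - 3·3 = 57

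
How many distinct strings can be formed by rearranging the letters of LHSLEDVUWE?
10! / (1! × 2! × 1! × 1! × 1! × 1! × 1! × 2!) = 907200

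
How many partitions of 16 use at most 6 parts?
By conjugation, equals partitions of 16 into parts ≤ 6. Let r_j(i) = number of partitions of i into parts ≤ j, for i = 0..16. r_1(i) = 1 for all i; r_j(i) = r_{j-1}(i) + r_j(i-j). Rows j = 2..6: ≤2: 1 1 2 2 3 3 4 4 5 5 6 6 7 7 8 8 9; ≤3: 1 1 2 3 4 5 7 8 10 12 14 16 19 21 24 27 30; ≤4: 1 1 2 3 5 6 9 11 15 18 23 27 34 39 47 54 64; ≤5: 1 1 2 3 5 7 10 13 18 23 30 37 47 57 70 84 101; ≤6: 1 1 2 3 5 7 11 14 20 26 35 44 58 71 90 110 136. r_6(16) = 136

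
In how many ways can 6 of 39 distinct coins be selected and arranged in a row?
P(39,6) = 39!/(39-6)! = 2349088560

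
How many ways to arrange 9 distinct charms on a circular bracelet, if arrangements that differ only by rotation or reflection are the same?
(9-1)!/2 = 40320/2 = 20160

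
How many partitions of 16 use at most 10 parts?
By conjugation, equals partitions of 16 into parts ≤ 10. Let r_j(i) = number of partitions of i into parts ≤ j, for i = 0..16. r_1(i) = 1 for all i; r_j(i) = r_{j-1}(i) + r_j(i-j). Rows j = 2..10: ≤2: 1 1 2 2 3 3 4 4 5 5 6 6 7 7 8 8 9; ≤3: 1 1 2 3 4 5 7 8 10 12 14 16 19 21 24 27 30; ≤4: 1 1 2 3 5 6 9 11 15 18 23 27 34 39 47 54 64; ≤5: 1 1 2 3 5 7 10 13 18 23 30 37 47 57 70 84 101; ≤6: 1 1 2 3 5 7 11 14 20 26 35 44 58 71 90 110 136; ≤7: 1 1 2 3 5 7 11 15 21 28 38 49 65 82 105 131 164; ≤8: 1 1 2 3 5 7 11 15 22 29 40 52 70 89 116 146 186; ≤9: 1 1 2 3 5 7 11 15 22 30 41 54 73 94 123 157 201; ≤10: 1 1 2 3 5 7 11 15 22 30 42 55 75 97 128 164 212. r_10(16) = 212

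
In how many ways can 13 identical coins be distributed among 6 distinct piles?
C(13+6-1, 6-1) = C(18, 5) = 8568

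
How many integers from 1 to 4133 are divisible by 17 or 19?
⌊4133/17⌋ + ⌊4133/19⌋ - ⌊4133/323⌋ = 243 + 217 - 12 = 448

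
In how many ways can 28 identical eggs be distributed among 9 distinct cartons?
C(28+9-1, 9-1) = C(36, 8) = 30260340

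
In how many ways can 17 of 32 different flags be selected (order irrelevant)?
C(32,17) = 32!/(17!×15!) = 565722720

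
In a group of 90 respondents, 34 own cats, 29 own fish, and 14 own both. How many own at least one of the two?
|A∪B| = |A| + |B| - |A∩B| = 34 + 29 - 14 = 49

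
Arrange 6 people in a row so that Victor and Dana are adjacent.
Treat as block: (6-1)! × 2! = 120 × 2 = 240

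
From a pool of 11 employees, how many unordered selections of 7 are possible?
C(11,7) = 11!/(7!×4!) = 330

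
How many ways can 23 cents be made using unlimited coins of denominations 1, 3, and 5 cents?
Coefficient of x^23 in 1/(1-x^1) · 1/(1-x^3) · 1/(1-x^5). Case on j = number of 5-cent coins (j = 0..4); remainder r = 23 - 5j is made from {1,3} in ⌊r/3⌋+1 ways. r = 23, 18, 13, 8, 3 → 8 + 7 + 5 + 3 + 2 = 25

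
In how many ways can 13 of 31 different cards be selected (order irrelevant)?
C(31,13) = 31!/(13!×18!) = 206253075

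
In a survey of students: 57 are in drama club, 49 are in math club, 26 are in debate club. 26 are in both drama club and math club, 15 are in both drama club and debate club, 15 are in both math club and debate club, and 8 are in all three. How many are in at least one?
|A∪B∪C| = 57+49+26-26-15-15+8 = 84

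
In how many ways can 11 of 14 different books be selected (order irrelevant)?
C(14,11) = 14!/(11!×3!) = 364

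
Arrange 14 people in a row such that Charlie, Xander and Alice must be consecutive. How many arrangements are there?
Treat the 3 as one block: (14-3+1)! × 3! = 479001600 × 6 = 2874009600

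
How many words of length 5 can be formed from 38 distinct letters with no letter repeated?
P(38,5) = 38!/(38-5)! = 60233040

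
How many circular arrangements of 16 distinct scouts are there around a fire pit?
Circular: fix one position, arrange the rest. (16-1)! = 1307674368000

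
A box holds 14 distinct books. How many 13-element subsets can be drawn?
C(14,13) = 14!/(13!×1!) = 14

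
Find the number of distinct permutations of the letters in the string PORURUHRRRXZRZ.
14! / (2! × 1! × 6! × 1! × 1! × 1! × 2!) = 30270240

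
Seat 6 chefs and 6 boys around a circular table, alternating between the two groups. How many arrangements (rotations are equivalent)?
Fix one of the chefs: (6-1)! ways for the remaining chefs, × 6! ways for the boys = 120 × 720 = 86400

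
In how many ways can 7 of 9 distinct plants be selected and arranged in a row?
P(9,7) = 9!/(9-7)! = 181440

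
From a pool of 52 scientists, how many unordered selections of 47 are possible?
C(52,47) = 52!/(47!×5!) = 2598960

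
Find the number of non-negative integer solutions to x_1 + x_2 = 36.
C(36+2-1, 2-1) = C(37, 1) = 37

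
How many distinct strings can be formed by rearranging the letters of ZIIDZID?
7! / (2! × 2! × 3!) = 210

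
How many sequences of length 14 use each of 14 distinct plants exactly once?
14! = 87178291200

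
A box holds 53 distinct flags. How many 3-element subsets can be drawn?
C(53,3) = 53!/(3!×50!) = 23426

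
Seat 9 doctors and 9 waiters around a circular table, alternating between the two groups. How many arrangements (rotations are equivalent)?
Fix one of the doctors: (9-1)! ways for the remaining doctors, × 9! ways for the waiters = 40320 × 362880 = 14631321600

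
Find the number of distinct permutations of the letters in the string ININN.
5! / (2! × 3!) = 10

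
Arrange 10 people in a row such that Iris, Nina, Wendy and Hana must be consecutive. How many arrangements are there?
Treat the 4 as one block: (10-4+1)! × 4! = 5040 × 24 = 120960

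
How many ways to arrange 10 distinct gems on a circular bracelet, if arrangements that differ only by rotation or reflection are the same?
(10-1)!/2 = 362880/2 = 181440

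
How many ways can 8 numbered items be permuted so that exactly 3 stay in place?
Choose the 3 fixed points C(8,3) = 56, derange the rest: !5 = Σ_{j=0}^{5} (-1)^j·5!/j! = 120 - 120 + 60 - 20 + 5 - 1 = 44. Product = 56 × 44 = 2464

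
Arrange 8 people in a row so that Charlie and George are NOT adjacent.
Total - adjacent = 8! - (8-1)!×2 = 40320 - 10080 = 30240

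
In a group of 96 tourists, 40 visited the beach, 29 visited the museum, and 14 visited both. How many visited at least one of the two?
|A∪B| = |A| + |B| - |A∩B| = 40 + 29 - 14 = 55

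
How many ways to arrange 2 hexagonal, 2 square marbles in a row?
4! / (2! × 2!) = 6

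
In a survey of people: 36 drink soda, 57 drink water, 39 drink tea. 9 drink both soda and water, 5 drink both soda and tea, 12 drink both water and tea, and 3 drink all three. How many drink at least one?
|A∪B∪C| = 36+57+39-9-5-12+3 = 109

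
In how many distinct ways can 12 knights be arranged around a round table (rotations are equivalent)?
Circular: fix one position, arrange the rest. (12-1)! = 39916800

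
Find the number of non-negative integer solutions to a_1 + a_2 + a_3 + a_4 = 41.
C(41+4-1, 4-1) = C(44, 3) = 13244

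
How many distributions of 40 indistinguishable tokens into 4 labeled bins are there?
C(40+4-1, 4-1) = C(43, 3) = 12341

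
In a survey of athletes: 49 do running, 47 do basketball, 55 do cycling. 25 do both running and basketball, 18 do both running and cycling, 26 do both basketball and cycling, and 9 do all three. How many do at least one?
|A∪B∪C| = 49+47+55-25-18-26+9 = 91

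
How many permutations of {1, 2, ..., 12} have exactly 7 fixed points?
Choose the 7 fixed points C(12,7) = 792, derange the rest: !5 = Σ_{j=0}^{5} (-1)^j·5!/j! = 120 - 120 + 60 - 20 + 5 - 1 = 44. Product = 792 × 44 = 34848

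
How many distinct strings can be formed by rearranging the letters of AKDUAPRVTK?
10! / (1! × 2! × 1! × 1! × 1! × 2! × 1! × 1!) = 907200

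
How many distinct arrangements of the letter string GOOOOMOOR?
9! / (1! × 1! × 1! × 6!) = 504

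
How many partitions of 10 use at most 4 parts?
By conjugation, equals partitions of 10 into parts ≤ 4. Let r_j(i) = number of partitions of i into parts ≤ j, for i = 0..10. r_1(i) = 1 for all i; r_j(i) = r_{j-1}(i) + r_j(i-j). Rows j = 2..4: ≤2: 1 1 2 2 3 3 4 4 5 5 6; ≤3: 1 1 2 3 4 5 7 8 10 12 14; ≤4: 1 1 2 3 5 6 9 11 15 18 23. r_4(10) = 23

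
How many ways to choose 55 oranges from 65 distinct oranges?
C(65,55) = 65!/(55!×10!) = 179013799328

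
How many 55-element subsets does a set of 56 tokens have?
C(56,55) = 56!/(55!×1!) = 56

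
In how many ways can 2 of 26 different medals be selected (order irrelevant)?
C(26,2) = 26!/(2!×24!) = 325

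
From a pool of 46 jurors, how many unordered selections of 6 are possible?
C(46,6) = 46!/(6!×40!) = 9366819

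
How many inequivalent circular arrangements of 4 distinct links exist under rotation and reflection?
(4-1)!/2 = 6/2 = 3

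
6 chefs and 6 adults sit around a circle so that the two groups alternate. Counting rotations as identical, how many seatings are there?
Fix one of the chefs: (6-1)! ways for the remaining chefs, × 6! ways for the adults = 120 × 720 = 86400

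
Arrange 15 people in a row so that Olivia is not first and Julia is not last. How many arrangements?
By inclusion-exclusion: 15! - 2×(15-1)! + (15-2)! = 1307674368000 - 174356582400 + 6227020800 = 1139544806400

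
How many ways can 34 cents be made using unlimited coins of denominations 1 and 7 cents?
Coefficient of x^34 in 1/(1-x^1) · 1/(1-x^7). Use j coins of 7 for j = 0..⌊34/7⌋ = 4, the rest in 1s: 4 + 1 = 5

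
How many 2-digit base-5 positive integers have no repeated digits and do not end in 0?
Last digit: 4 nonzero choices. First digit: 3 (nonzero, ≠last). Middle 0: P(3,0) = 1. Total = 12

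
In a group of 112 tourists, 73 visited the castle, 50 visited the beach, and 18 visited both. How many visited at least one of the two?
|A∪B| = |A| + |B| - |A∩B| = 73 + 50 - 18 = 105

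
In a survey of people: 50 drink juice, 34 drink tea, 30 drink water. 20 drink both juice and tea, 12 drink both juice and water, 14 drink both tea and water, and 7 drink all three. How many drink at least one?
|A∪B∪C| = 50+34+30-20-12-14+7 = 75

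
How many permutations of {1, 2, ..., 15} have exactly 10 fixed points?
Choose the 10 fixed points C(15,10) = 3003, derange the rest: !5 = Σ_{j=0}^{5} (-1)^j·5!/j! = 120 - 120 + 60 - 20 + 5 - 1 = 44. Product = 3003 × 44 = 132132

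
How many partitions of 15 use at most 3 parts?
By conjugation, equals partitions of 15 into parts ≤ 3. Let r_j(i) = number of partitions of i into parts ≤ j, for i = 0..15. r_1(i) = 1 for all i; r_j(i) = r_{j-1}(i) + r_j(i-j). Rows j = 2..3: ≤2: 1 1 2 2 3 3 4 4 5 5 6 6 7 7 8 8; ≤3: 1 1 2 3 4 5 7 8 10 12 14 16 19 21 24 27. r_3(15) = 27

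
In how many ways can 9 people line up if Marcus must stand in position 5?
Fix one position: (9-1)! = 40320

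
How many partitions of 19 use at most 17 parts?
By conjugation, equals partitions of 19 into parts ≤ 17. Let r_j(i) = number of partitions of i into parts ≤ j, for i = 0..19. r_1(i) = 1 for all i; r_j(i) = r_{j-1}(i) + r_j(i-j). Rows j = 2..17: ≤2: 1 1 2 2 3 3 4 4 5 5 6 6 7 7 8 8 9 9 10 10; ≤3: 1 1 2 3 4 5 7 8 10 12 14 16 19 21 24 27 30 33 37 40; ≤4: 1 1 2 3 5 6 9 11 15 18 23 27 34 39 47 54 64 72 84 94; ≤5: 1 1 2 3 5 7 10 13 18 23 30 37 47 57 70 84 101 119 141 164; ≤6: 1 1 2 3 5 7 11 14 20 26 35 44 58 71 90 110 136 163 199 235; ≤7: 1 1 2 3 5 7 11 15 21 28 38 49 65 82 105 131 164 201 248 300; ≤8: 1 1 2 3 5 7 11 15 22 29 40 52 70 89 116 146 186 230 288 352; ≤9: 1 1 2 3 5 7 11 15 22 30 41 54 73 94 123 157 201 252 318 393; ≤10: 1 1 2 3 5 7 11 15 22 30 42 55 75 97 128 164 212 267 340 423; ≤11: 1 1 2 3 5 7 11 15 22 30 42 56 76 99 131 169 219 278 355 445; ≤12: 1 1 2 3 5 7 11 15 22 30 42 56 77 100 133 172 224 285 366 460; ≤13: 1 1 2 3 5 7 11 15 22 30 42 56 77 101 134 174 227 290 373 471; ≤14: 1 1 2 3 5 7 11 15 22 30 42 56 77 101 135 175 229 293 378 478; ≤15: 1 1 2 3 5 7 11 15 22 30 42 56 77 101 135 176 230 295 381 483; ≤16: 1 1 2 3 5 7 11 15 22 30 42 56 77 101 135 176 231 296 383 486; ≤17: 1 1 2 3 5 7 11 15 22 30 42 56 77 101 135 176 231 297 384 488. r_17(19) = 488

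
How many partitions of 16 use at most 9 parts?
By conjugation, equals partitions of 16 into parts ≤ 9. Let r_j(i) = number of partitions of i into parts ≤ j, for i = 0..16. r_1(i) = 1 for all i; r_j(i) = r_{j-1}(i) + r_j(i-j). Rows j = 2..9: ≤2: 1 1 2 2 3 3 4 4 5 5 6 6 7 7 8 8 9; ≤3: 1 1 2 3 4 5 7 8 10 12 14 16 19 21 24 27 30; ≤4: 1 1 2 3 5 6 9 11 15 18 23 27 34 39 47 54 64; ≤5: 1 1 2 3 5 7 10 13 18 23 30 37 47 57 70 84 101; ≤6: 1 1 2 3 5 7 11 14 20 26 35 44 58 71 90 110 136; ≤7: 1 1 2 3 5 7 11 15 21 28 38 49 65 82 105 131 164; ≤8: 1 1 2 3 5 7 11 15 22 29 40 52 70 89 116 146 186; ≤9: 1 1 2 3 5 7 11 15 22 30 41 54 73 94 123 157 201. r_9(16) = 201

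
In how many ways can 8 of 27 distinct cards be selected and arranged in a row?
P(27,8) = 27!/(27-8)! = 89513424000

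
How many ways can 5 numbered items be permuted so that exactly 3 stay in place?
Choose the 3 fixed points C(5,3) = 10, derange the rest: !2 = Σ_{j=0}^{2} (-1)^j·2!/j! = 2 - 2 + 1 = 1. Product = 10 × 1 = 10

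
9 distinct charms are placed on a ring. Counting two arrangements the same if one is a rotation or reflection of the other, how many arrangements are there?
(9-1)!/2 = 40320/2 = 20160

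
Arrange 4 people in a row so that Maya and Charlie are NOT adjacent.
Total - adjacent = 4! - (4-1)!×2 = 24 - 12 = 12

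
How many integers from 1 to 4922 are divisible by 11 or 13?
⌊4922/11⌋ + ⌊4922/13⌋ - ⌊4922/143⌋ = 447 + 378 - 34 = 791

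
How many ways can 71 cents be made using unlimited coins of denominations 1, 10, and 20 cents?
Coefficient of x^71 in 1/(1-x^1) · 1/(1-x^10) · 1/(1-x^20). Case on j = number of 20-cent coins (j = 0..3); remainder r = 71 - 20j is made from {1,10} in ⌊r/10⌋+1 ways. r = 71, 51, 31, 11 → 8 + 6 + 4 + 2 = 20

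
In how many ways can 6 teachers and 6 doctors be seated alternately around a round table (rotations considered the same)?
Fix one of the teachers: (6-1)! ways for the remaining teachers, × 6! ways for the doctors = 120 × 720 = 86400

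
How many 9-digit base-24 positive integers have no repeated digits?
First digit: 23 choices (nonzero). Then descending: 23 × 23 × 22 × 21 × 20 × 19 × 18 × 17 × 16 = 454697591040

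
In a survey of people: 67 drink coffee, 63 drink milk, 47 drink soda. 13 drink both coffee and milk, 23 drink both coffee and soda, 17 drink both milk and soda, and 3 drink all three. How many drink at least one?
|A∪B∪C| = 67+63+47-13-23-17+3 = 127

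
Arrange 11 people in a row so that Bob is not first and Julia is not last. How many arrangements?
By inclusion-exclusion: 11! - 2×(11-1)! + (11-2)! = 39916800 - 7257600 + 362880 = 33022080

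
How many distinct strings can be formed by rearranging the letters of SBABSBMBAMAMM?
13! / (4! × 4! × 3! × 2!) = 900900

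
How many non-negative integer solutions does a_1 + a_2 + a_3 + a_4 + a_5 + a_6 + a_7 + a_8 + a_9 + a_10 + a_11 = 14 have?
C(14+11-1, 11-1) = C(24, 10) = 1961256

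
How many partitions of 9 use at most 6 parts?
By conjugation, equals partitions of 9 into parts ≤ 6. Let r_j(i) = number of partitions of i into parts ≤ j, for i = 0..9. r_1(i) = 1 for all i; r_j(i) = r_{j-1}(i) + r_j(i-j). Rows j = 2..6: ≤2: 1 1 2 2 3 3 4 4 5 5; ≤3: 1 1 2 3 4 5 7 8 10 12; ≤4: 1 1 2 3 5 6 9 11 15 18; ≤5: 1 1 2 3 5 7 10 13 18 23; ≤6: 1 1 2 3 5 7 11 14 20 26. r_6(9) = 26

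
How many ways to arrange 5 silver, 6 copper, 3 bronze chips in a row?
14! / (5! × 6! × 3!) = 168168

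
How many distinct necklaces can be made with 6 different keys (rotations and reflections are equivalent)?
(6-1)!/2 = 120/2 = 60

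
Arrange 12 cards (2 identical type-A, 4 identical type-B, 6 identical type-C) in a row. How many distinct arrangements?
12! / (2! × 4! × 6!) = 13860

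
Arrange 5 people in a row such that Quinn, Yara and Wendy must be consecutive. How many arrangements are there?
Treat the 3 as one block: (5-3+1)! × 3! = 6 × 6 = 36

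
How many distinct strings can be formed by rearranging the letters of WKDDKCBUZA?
10! / (1! × 2! × 1! × 1! × 1! × 2! × 1! × 1!) = 907200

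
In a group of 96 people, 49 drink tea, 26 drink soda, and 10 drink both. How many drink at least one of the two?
|A∪B| = |A| + |B| - |A∩B| = 49 + 26 - 10 = 65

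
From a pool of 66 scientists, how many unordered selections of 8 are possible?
C(66,8) = 66!/(8!×58!) = 5743572120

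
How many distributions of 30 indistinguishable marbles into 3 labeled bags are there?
C(30+3-1, 3-1) = C(32, 2) = 496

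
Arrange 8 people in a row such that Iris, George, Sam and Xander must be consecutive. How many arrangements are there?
Treat the 4 as one block: (8-4+1)! × 4! = 120 × 24 = 2880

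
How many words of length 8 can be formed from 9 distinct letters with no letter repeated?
P(9,8) = 9!/(9-8)! = 362880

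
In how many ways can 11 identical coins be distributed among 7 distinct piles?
C(11+7-1, 7-1) = C(17, 6) = 12376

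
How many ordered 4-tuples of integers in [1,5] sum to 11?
Coefficient of x^11 in (x + x² + ... + x^5)^4. By inclusion-exclusion on dice exceeding 5: Σ_j (-1)^j C(4,j)·C(11-1-5j, 3) = C(4,0)·C(10,3) - C(4,1)·C(5,3) = 1·120 - 4·10 = 80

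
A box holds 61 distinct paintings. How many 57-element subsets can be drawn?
C(61,57) = 61!/(57!×4!) = 521855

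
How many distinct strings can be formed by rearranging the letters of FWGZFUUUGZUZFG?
14! / (3! × 4! × 1! × 3! × 3!) = 16816800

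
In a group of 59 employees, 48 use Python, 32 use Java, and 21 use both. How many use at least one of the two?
|A∪B| = |A| + |B| - |A∩B| = 48 + 32 - 21 = 59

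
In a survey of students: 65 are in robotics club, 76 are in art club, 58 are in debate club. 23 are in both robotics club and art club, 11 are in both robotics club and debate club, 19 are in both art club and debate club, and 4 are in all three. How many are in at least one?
|A∪B∪C| = 65+76+58-23-11-19+4 = 150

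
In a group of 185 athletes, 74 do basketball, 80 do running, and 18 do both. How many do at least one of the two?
|A∪B| = |A| + |B| - |A∩B| = 74 + 80 - 18 = 136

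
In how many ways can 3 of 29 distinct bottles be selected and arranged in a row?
P(29,3) = 29!/(29-3)! = 21924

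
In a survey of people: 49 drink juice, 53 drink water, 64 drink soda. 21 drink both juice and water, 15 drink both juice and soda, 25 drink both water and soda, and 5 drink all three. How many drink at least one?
|A∪B∪C| = 49+53+64-21-15-25+5 = 110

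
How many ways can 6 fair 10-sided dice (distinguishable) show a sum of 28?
Coefficient of x^28 in (x + x² + ... + x^10)^6. By inclusion-exclusion on dice exceeding 10: Σ_j (-1)^j C(6,j)·C(28-1-10j, 5) = C(6,0)·C(27,5) - C(6,1)·C(17,5) + C(6,2)·C(7,5) = 1·80730 - 6·6188 + 15·21 = 43917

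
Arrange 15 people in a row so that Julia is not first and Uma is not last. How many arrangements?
By inclusion-exclusion: 15! - 2×(15-1)! + (15-2)! = 1307674368000 - 174356582400 + 6227020800 = 1139544806400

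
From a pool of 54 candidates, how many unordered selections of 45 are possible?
C(54,45) = 54!/(45!×9!) = 5317936260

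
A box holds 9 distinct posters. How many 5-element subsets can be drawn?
C(9,5) = 9!/(5!×4!) = 126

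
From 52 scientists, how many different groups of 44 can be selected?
C(52,44) = 52!/(44!×8!) = 752538150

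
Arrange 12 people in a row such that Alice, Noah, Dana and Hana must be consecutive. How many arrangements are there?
Treat the 4 as one block: (12-4+1)! × 4! = 362880 × 24 = 8709120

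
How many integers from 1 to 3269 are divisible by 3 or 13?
⌊3269/3⌋ + ⌊3269/13⌋ - ⌊3269/39⌋ = 1089 + 251 - 83 = 1257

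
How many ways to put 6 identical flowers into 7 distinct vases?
C(6+7-1, 7-1) = C(12, 6) = 924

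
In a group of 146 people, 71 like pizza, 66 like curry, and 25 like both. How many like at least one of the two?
|A∪B| = |A| + |B| - |A∩B| = 71 + 66 - 25 = 112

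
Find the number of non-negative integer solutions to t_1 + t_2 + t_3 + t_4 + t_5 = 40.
C(40+5-1, 5-1) = C(44, 4) = 135751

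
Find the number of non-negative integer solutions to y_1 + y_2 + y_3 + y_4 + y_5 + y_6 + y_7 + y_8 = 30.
C(30+8-1, 8-1) = C(37, 7) = 10295472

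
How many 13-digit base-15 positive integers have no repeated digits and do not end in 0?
Last digit: 14 nonzero choices. First digit: 13 (nonzero, ≠last). Middle 11: P(13,11) = 3113510400. Total = 566658892800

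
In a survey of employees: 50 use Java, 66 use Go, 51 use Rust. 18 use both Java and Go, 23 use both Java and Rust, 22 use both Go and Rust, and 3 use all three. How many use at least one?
|A∪B∪C| = 50+66+51-18-23-22+3 = 107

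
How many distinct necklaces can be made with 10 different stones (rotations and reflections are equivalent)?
(10-1)!/2 = 362880/2 = 181440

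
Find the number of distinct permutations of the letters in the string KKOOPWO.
7! / (1! × 1! × 2! × 3!) = 420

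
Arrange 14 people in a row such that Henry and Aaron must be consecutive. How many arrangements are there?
Treat the 2 as one block: (14-2+1)! × 2! = 6227020800 × 2 = 12454041600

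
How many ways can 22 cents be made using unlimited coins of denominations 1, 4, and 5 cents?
Coefficient of x^22 in 1/(1-x^1) · 1/(1-x^4) · 1/(1-x^5). Case on j = number of 5-cent coins (j = 0..4); remainder r = 22 - 5j is made from {1,4} in ⌊r/4⌋+1 ways. r = 22, 17, 12, 7, 2 → 6 + 5 + 4 + 2 + 1 = 18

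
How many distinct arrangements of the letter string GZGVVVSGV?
9! / (4! × 1! × 3! × 1!) = 2520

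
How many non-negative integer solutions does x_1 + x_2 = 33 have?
C(33+2-1, 2-1) = C(34, 1) = 34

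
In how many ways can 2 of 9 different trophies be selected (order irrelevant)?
C(9,2) = 9!/(2!×7!) = 36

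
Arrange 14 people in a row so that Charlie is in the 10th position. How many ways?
Fix one position: (14-1)! = 6227020800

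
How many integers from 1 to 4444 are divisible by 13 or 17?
⌊4444/13⌋ + ⌊4444/17⌋ - ⌊4444/221⌋ = 341 + 261 - 20 = 582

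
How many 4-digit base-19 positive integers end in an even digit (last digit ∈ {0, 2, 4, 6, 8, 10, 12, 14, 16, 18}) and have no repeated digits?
Last∈{0,2,4,6,8,10,12,14,16,18}. Last=0: 4896. Last nonzero: 9×17×P(17,2) = 41616. Total = 46512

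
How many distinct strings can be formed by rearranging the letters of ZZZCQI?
6! / (1! × 3! × 1! × 1!) = 120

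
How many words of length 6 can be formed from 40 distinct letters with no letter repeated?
P(40,6) = 40!/(40-6)! = 2763633600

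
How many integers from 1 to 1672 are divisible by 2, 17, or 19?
⌊1672/2⌋+⌊1672/17⌋+⌊1672/19⌋ - ⌊1672/34⌋-⌊1672/38⌋-⌊1672/323⌋ + ⌊1672/646⌋ = 836+98+88 - 49-44-5 + 2 = 926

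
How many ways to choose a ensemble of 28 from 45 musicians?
C(45,28) = 45!/(28!×17!) = 1103068603890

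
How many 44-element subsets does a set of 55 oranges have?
C(55,44) = 55!/(44!×11!) = 119653565850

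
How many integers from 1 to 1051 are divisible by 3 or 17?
⌊1051/3⌋ + ⌊1051/17⌋ - ⌊1051/51⌋ = 350 + 61 - 20 = 391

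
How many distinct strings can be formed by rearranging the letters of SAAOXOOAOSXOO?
13! / (2! × 2! × 6! × 3!) = 360360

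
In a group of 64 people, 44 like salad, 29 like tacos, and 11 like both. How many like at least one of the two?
|A∪B| = |A| + |B| - |A∩B| = 44 + 29 - 11 = 62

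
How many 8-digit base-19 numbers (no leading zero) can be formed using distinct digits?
First digit: 18 choices (nonzero). Then descending: 18 × 18 × 17 × 16 × 15 × 14 × 13 × 12 = 2887073280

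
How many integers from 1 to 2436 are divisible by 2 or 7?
⌊2436/2⌋ + ⌊2436/7⌋ - ⌊2436/14⌋ = 1218 + 348 - 174 = 1392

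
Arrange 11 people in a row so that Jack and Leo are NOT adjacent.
Total - adjacent = 11! - (11-1)!×2 = 39916800 - 7257600 = 32659200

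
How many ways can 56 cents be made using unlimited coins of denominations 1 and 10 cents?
Coefficient of x^56 in 1/(1-x^1) · 1/(1-x^10). Use j coins of 10 for j = 0..⌊56/10⌋ = 5, the rest in 1s: 5 + 1 = 6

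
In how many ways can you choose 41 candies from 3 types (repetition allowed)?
C(41+3-1, 3-1) = C(43, 2) = 903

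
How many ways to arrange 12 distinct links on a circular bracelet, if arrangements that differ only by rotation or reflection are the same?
(12-1)!/2 = 39916800/2 = 19958400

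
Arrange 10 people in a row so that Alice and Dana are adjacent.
Treat as block: (10-1)! × 2! = 362880 × 2 = 725760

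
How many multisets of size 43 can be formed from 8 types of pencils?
C(43+8-1, 8-1) = C(50, 7) = 99884400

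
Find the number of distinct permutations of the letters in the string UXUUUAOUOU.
10! / (6! × 1! × 1! × 2!) = 2520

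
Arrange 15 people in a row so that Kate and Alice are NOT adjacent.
Total - adjacent = 15! - (15-1)!×2 = 1307674368000 - 174356582400 = 1133317785600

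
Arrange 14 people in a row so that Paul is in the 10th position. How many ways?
Fix one position: (14-1)! = 6227020800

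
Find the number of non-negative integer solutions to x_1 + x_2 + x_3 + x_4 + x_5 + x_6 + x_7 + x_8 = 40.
C(40+8-1, 8-1) = C(47, 7) = 62891499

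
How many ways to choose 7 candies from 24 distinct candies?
C(24,7) = 24!/(7!×17!) = 346104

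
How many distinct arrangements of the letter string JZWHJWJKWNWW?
12! / (1! × 1! × 1! × 5! × 1! × 3!) = 665280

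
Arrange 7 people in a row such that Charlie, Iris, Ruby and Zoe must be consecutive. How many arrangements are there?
Treat the 4 as one block: (7-4+1)! × 4! = 24 × 24 = 576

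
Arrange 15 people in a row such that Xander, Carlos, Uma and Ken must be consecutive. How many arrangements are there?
Treat the 4 as one block: (15-4+1)! × 4! = 479001600 × 24 = 11496038400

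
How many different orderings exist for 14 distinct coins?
14! = 87178291200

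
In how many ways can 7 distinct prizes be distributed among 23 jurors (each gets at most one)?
P(23,7) = 23!/(23-7)! = 1235591280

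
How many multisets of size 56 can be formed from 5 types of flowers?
C(56+5-1, 5-1) = C(60, 4) = 487635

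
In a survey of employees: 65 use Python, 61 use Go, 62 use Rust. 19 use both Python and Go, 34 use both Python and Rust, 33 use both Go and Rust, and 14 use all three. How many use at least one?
|A∪B∪C| = 65+61+62-19-34-33+14 = 116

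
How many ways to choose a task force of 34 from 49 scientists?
C(49,34) = 49!/(34!×15!) = 1575580702584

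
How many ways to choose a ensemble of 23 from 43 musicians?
C(43,23) = 43!/(23!×20!) = 960566918220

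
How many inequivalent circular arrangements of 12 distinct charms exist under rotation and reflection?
(12-1)!/2 = 39916800/2 = 19958400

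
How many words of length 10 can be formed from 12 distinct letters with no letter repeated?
P(12,10) = 12!/(12-10)! = 239500800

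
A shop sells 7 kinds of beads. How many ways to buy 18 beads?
C(18+7-1, 7-1) = C(24, 6) = 134596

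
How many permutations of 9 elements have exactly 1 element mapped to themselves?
Choose the 1 fixed point C(9,1) = 9, derange the rest: !8 = Σ_{j=0}^{8} (-1)^j·8!/j! = 40320 - 40320 + 20160 - 6720 + 1680 - 336 + 56 - 8 + 1 = 14833. Product = 9 × 14833 = 133497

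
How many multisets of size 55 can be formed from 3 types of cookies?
C(55+3-1, 3-1) = C(57, 2) = 1596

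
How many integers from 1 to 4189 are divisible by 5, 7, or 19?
⌊4189/5⌋+⌊4189/7⌋+⌊4189/19⌋ - ⌊4189/35⌋-⌊4189/95⌋-⌊4189/133⌋ + ⌊4189/665⌋ = 837+598+220 - 119-44-31 + 6 = 1467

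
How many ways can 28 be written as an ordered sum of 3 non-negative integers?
C(28+3-1, 3-1) = C(30, 2) = 435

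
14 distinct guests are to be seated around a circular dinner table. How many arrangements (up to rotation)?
Circular: fix one position, arrange the rest. (14-1)! = 6227020800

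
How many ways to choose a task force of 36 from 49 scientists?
C(49,36) = 49!/(36!×13!) = 262596783764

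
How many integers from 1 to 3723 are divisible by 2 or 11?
⌊3723/2⌋ + ⌊3723/11⌋ - ⌊3723/22⌋ = 1861 + 338 - 169 = 2030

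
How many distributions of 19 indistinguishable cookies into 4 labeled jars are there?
C(19+4-1, 4-1) = C(22, 3) = 1540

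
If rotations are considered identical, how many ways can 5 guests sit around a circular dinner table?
Circular: fix one position, arrange the rest. (5-1)! = 24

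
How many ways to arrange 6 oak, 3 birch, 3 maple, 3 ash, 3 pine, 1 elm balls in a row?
19! / (6! × 3! × 3! × 3! × 3! × 1!) = 130363833600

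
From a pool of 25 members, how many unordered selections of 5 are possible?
C(25,5) = 25!/(5!×20!) = 53130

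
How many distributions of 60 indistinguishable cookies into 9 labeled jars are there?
C(60+9-1, 9-1) = C(68, 8) = 7392009768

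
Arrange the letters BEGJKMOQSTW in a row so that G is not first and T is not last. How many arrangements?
By inclusion-exclusion: 11! - 2×(11-1)! + (11-2)! = 39916800 - 7257600 + 362880 = 33022080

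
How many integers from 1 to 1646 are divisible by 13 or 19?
⌊1646/13⌋ + ⌊1646/19⌋ - ⌊1646/247⌋ = 126 + 86 - 6 = 206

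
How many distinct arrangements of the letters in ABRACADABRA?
11! / (5! × 2! × 2! × 1! × 1!) = 83160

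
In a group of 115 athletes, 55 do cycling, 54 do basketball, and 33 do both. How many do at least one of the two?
|A∪B| = |A| + |B| - |A∩B| = 55 + 54 - 33 = 76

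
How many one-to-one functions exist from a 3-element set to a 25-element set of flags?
P(25,3) = 25!/(25-3)! = 13800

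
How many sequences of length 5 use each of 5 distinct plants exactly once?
5! = 120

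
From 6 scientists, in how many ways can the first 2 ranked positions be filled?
P(6,2) = 6!/(6-2)! = 30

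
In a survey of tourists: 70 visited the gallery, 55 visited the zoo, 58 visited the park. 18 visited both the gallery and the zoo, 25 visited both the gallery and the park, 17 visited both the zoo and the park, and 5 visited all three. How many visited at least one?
|A∪B∪C| = 70+55+58-18-25-17+5 = 128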